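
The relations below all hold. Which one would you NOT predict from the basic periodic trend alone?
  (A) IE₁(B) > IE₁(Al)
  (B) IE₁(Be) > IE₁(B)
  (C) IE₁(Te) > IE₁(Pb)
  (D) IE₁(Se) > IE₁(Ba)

The general trend: first ionization energy increases across a period and decreases down a group.
(A) B (period 2, group 13) vs Al (period 3, group 13): the stated order agrees with the simple trend.
(B) Be (period 2, group 2) vs B (period 2, group 13): the stated order contradicts the simple trend.
(C) Te (period 5, group 16) vs Pb (period 6, group 14): the stated order agrees with the simple trend.
(D) Se (period 4, group 16) vs Ba (period 6, group 2): the stated order agrees with the simple trend.
The exception is (B): removing B's lone 2p electron is easier than breaking Be's filled 2s².

(B)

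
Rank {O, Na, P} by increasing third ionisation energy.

P, O, Na

After 2 electrons have been removed, what remains? O²⁺ still has 4 valence electrons; Na²⁺ is already 1 electron into the core; P²⁺ still has 3 valence electrons.
Core electrons are held far more tightly than valence electrons, so Na tops the IE_3 order.
Valence configurations: O²⁺ [He]2s²2p², P²⁺ [Ne]3s²3p¹.
Approximate IE_3 values (kJ/mol): O 5300, Na 6910, P 2914.
Hence IE_3: P < O < Na.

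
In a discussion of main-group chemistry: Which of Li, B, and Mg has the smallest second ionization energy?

Mg

IE_2 is the cost of taking one more electron from the +1 cation: Li⁺ is the bare [He] core; B⁺ still has 2 valence electrons; Mg⁺ still has 1 valence electron.
Core electrons are held far more tightly than valence electrons, so Li tops the IE_2 order.
Valence configurations: B⁺ [He]2s², Mg⁺ [Ne]3s¹.
Tabulated IE_2 (kJ/mol): Li 7298, B 2427, Mg 1451.
Overall IE_2 order: Mg < B < Li.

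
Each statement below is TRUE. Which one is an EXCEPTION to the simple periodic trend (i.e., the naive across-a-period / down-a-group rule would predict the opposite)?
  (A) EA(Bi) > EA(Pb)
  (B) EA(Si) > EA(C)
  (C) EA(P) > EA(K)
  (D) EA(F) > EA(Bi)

(B)

The general trend: electron affinity increases across a period and decreases down a group.
(A) Bi (period 6, group 15) vs Pb (period 6, group 14): the stated order agrees with the simple trend.
(B) Si (period 3, group 14) vs C (period 2, group 14): the stated order contradicts the simple trend.
(C) P (period 3, group 15) vs K (period 4, group 1): the stated order agrees with the simple trend.
(D) F (period 2, group 17) vs Bi (period 6, group 15): the stated order agrees with the simple trend.
The exception is (B): Si's larger, more diffuse 3p orbitals accept an added electron slightly more readily than C's compact 2p.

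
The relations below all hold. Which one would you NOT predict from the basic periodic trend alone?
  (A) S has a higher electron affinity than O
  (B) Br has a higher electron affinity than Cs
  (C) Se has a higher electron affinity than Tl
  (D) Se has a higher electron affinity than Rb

The general trend: electron affinity increases across a period and decreases down a group.
(A) S (period 3, group 16) vs O (period 2, group 16): the stated order contradicts the simple trend.
(B) Br (period 4, group 17) vs Cs (period 6, group 1): the stated order agrees with the simple trend.
(C) Se (period 4, group 16) vs Tl (period 6, group 13): the stated order agrees with the simple trend.
(D) Se (period 4, group 16) vs Rb (period 5, group 1): the stated order agrees with the simple trend.
The exception is (A): the compact 2p subshell of O repels the added electron more than S's larger 3p does.

(A)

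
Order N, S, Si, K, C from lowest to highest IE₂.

The second ionization energy removes an electron from the +1 ion. For each element: N⁺ still has 4 valence electrons; S⁺ still has 5 valence electrons; Si⁺ still has 3 valence electrons; K⁺ is the bare [Ar] core; C⁺ still has 3 valence electrons.
Pulling an electron out of a noble-gas core costs far more than removing a remaining valence electron, so K sits at the high end of IE_2.
Valence configurations: N⁺ [He]2s²2p², S⁺ [Ne]3s²3p³, Si⁺ [Ne]3s²3p¹, C⁺ [He]2s²2p¹.
Tabulated IE_2 (kJ/mol): N 2856, S 2252, Si 1577, K 3052, C 2353.
Overall IE_2 order: Si < S < C < N < K.

Si < S < C < N < K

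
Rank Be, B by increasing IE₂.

Be < B

Consider each +1 ion: Be⁺ still has 1 valence electron; B⁺ still has 2 valence electrons.
All are still removing valence electrons, so compare the +1 ions as you would atoms: IE_2 generally rises across a period (higher Z_eff) and falls down a group (larger shell), subject to the usual subshell exceptions.
Valence configurations: Be⁺ [He]2s¹, B⁺ [He]2s².
Tabulated IE_2 (kJ/mol): Be 1757, B 2427.
Hence IE_2: Be < B.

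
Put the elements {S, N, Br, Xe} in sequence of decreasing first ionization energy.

N is in period 2, group 15; S is in period 3, group 16; Br is in period 4, group 17; Xe is in period 5, group 18.
Removing the outermost electron gets harder across a period and easier down a group.
These sit on a diagonal, where the across-period and down-group effects partly cancel.
Br > S: period and group pull opposite ways; the across-period shift dominates (1140 vs 1000 kJ/mol).
Xe > Br: period and group pull opposite ways; the across-period shift dominates (1170 vs 1140 kJ/mol).
N > Xe: period and group pull opposite ways; the down-group shift dominates (1402 vs 1170 kJ/mol).
Approximate values (kJ/mol): N 1402, S 1000, Br 1140, Xe 1170.
So from highest to lowest: N > Xe > Br > S.

N > Xe > Br > S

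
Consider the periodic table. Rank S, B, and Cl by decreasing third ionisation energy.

The third ionization energy removes an electron from the +2 ion. For each element: S²⁺ still has 4 valence electrons; B²⁺ still has 1 valence electron; Cl²⁺ still has 5 valence electrons.
All are still removing valence electrons, so compare the +2 ions as you would atoms: IE_3 generally rises across a period (higher Z_eff) and falls down a group (larger shell), subject to the usual subshell exceptions.
Valence configurations: S²⁺ [Ne]3s²3p², B²⁺ [He]2s¹, Cl²⁺ [Ne]3s²3p³.
The numbers (kJ/mol): S 3357, B 3660, Cl 3822.
Putting it together, IE_3: S < B < Cl.

Cl, B, S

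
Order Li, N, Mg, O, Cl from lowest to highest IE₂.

Mg < Cl < N < O < Li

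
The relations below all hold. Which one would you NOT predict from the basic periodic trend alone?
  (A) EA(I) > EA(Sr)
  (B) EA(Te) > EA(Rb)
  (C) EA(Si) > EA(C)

The general trend: electron affinity increases across a period and decreases down a group.
(A) I (period 5, group 17) vs Sr (period 5, group 2): the stated order agrees with the simple trend.
(B) Te (period 5, group 16) vs Rb (period 5, group 1): the stated order agrees with the simple trend.
(C) Si (period 3, group 14) vs C (period 2, group 14): the stated order contradicts the simple trend.
The exception is (C): Si's larger, more diffuse 3p orbitals accept an added electron slightly more readily than C's compact 2p.

(C)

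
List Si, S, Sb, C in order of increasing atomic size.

C, S, Si, Sb

C is in period 2, group 14; Si is in period 3, group 14; S is in period 3, group 16; Sb is in period 5, group 15.
Atomic radius shrinks across a period as nuclear charge pulls the same shell inward, and grows down a group as new shells are added.
These span different periods and groups, so the two trends combine.
S > C: period and group pull opposite ways; the down-group shift dominates (103 vs 75 pm).
Si > S: both are in period 3; the period trend gives Si the larger value.
Sb > Si: period and group pull opposite ways; the down-group shift dominates (140 vs 116 pm).
Tabulated atomic radius (pm): C 75, Si 116, S 103, Sb 140.
So from smallest to largest: C < S < Si < Sb.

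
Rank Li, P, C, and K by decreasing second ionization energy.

Li > K > C > P

The second ionization energy removes an electron from the +1 ion. For each element: Li⁺ is the bare [He] core; P⁺ still has 4 valence electrons; C⁺ still has 3 valence electrons; K⁺ is the bare [Ar] core.
Breaking into a closed-shell core is much more expensive than removing a leftover valence electron — K and Li have the largest IE_2 here.
Valence configurations: P⁺ [Ne]3s²3p², C⁺ [He]2s²2p¹.
Approximate IE_2 values (kJ/mol): Li 7298, P 1907, C 2353, K 3052.
Overall IE_2 order: P < C < K < Li.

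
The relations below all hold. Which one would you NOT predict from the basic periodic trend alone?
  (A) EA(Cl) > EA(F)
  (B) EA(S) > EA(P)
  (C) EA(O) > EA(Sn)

(A)

The general trend: electron affinity increases across a period and decreases down a group.
(A) Cl (period 3, group 17) vs F (period 2, group 17): the stated order contradicts the simple trend.
(B) S (period 3, group 16) vs P (period 3, group 15): the stated order agrees with the simple trend.
(C) O (period 2, group 16) vs Sn (period 5, group 14): the stated order agrees with the simple trend.
The exception is (A): F's small 2p subshell makes the incoming electron feel strong e⁻–e⁻ repulsion, so Cl actually releases more energy on gaining an electron.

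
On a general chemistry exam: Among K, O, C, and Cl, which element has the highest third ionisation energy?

O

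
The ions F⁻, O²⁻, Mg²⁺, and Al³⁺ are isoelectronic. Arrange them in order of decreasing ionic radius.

All of these have 10 electrons, so size is governed by nuclear charge alone: the more protons, the stronger the pull on the same electron cloud, and the smaller the ion.
Nuclear charges: Al³⁺ (Z=13), Mg²⁺ (Z=12), F⁻ (Z=9), O²⁻ (Z=8).
Largest to smallest: O²⁻ > F⁻ > Mg²⁺ > Al³⁺.

O²⁻, F⁻, Mg²⁺, Al³⁺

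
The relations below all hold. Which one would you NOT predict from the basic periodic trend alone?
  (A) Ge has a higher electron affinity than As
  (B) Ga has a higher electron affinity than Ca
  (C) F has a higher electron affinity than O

The general trend: electron affinity increases across a period and decreases down a group.
(A) Ge (period 4, group 14) vs As (period 4, group 15): the stated order contradicts the simple trend.
(B) Ga (period 4, group 13) vs Ca (period 4, group 2): the stated order agrees with the simple trend.
(C) F (period 2, group 17) vs O (period 2, group 16): the stated order agrees with the simple trend.
The exception is (A): adding an electron to As's half-filled 4p³ is unfavourable, so Ge (4p²) has the more exothermic EA.

(A)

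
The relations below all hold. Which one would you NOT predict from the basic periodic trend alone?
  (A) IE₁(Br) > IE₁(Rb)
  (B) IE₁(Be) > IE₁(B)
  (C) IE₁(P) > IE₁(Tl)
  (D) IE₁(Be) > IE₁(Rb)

(B)

The general trend: IE₁ increases across a period and decreases down a group.
(A) Br (period 4, group 17) vs Rb (period 5, group 1): the stated order agrees with the simple trend.
(B) Be (period 2, group 2) vs B (period 2, group 13): the stated order contradicts the simple trend.
(C) P (period 3, group 15) vs Tl (period 6, group 13): the stated order agrees with the simple trend.
(D) Be (period 2, group 2) vs Rb (period 5, group 1): the stated order agrees with the simple trend.
The exception is (B): removing B's lone 2p electron is easier than breaking Be's filled 2s².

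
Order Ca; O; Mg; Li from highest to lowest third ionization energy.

Li, Mg, O, Ca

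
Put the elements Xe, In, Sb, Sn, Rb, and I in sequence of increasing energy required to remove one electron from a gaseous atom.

Rb is in period 5, group 1; In is in period 5, group 13; Sn is in period 5, group 14; Sb is in period 5, group 15; I is in period 5, group 17; Xe is in period 5, group 18.
Removing the outermost electron gets harder across a period and easier down a group.
All lie in period 5, so first ionization energy increases left to right.
So from lowest to highest: Rb < In < Sn < Sb < I < Xe.

Rb < In < Sn < Sb < I < Xe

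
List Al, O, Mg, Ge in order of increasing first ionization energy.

Al < Mg < Ge < O

O is in period 2, group 16; Mg is in period 3, group 2; Al is in period 3, group 13; Ge is in period 4, group 14.
IE₁ increases left→right with effective nuclear charge and decreases top→bottom as the valence shell moves farther out.
Here both period and group differ, so the two effects have to be weighed against each other.
Mg > Al: this pair runs against the simple trend — see the exception note.
Ge > Mg: the two effects oppose for this pair; the across-period effect wins (762 vs 738 kJ/mol).
O > Ge: relative to Ge, both the across-period and down-group shifts push O's first ionization energy up.
Note the exception: Mg has a higher first ionization energy than Al, contrary to the simple trend — Al's single 3p electron is easier to remove than one from Mg's filled 3s².
Tabulated first ionization energy (kJ/mol): O 1314, Mg 738, Al 578, Ge 762.
So from lowest to highest: Al < Mg < Ge < O.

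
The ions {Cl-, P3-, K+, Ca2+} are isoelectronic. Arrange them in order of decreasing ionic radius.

All of these have 18 electrons, so size is governed by nuclear charge alone: the more protons, the stronger the pull on the same electron cloud, and the smaller the ion.
Nuclear charges: Ca2+ (Z=20), K+ (Z=19), Cl- (Z=17), P3- (Z=15).
Largest to smallest: P3- > Cl- > K+ > Ca2+.

P3- > Cl- > K+ > Ca2+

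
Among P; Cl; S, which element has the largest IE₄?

After 3 electrons have been removed, what remains? P³⁺ still has 2 valence electrons; Cl³⁺ still has 4 valence electrons; S³⁺ still has 3 valence electrons.
All are still removing valence electrons, so compare the +3 ions as you would atoms: IE_4 generally rises across a period (higher Z_eff) and falls down a group (larger shell), subject to the usual subshell exceptions.
Valence configurations: P³⁺ [Ne]3s², Cl³⁺ [Ne]3s²3p², S³⁺ [Ne]3s²3p¹.
S³⁺ loses a lone 3p electron whereas P³⁺ must break into a filled 3s² pair, so IE_4(P) > IE_4(S) even though S has the higher nuclear charge.
Approximate IE_4 values (kJ/mol): P 4964, Cl 5159, S 4556.
Hence IE_4: S < P < Cl.

Cl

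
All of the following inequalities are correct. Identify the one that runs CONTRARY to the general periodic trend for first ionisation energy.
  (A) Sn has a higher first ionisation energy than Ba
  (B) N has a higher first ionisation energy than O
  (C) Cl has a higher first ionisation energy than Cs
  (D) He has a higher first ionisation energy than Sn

(B)

The general trend: first ionisation energy increases across a period and decreases down a group.
(A) Sn (period 5, group 14) vs Ba (period 6, group 2): the stated order agrees with the simple trend.
(B) N (period 2, group 15) vs O (period 2, group 16): the stated order contradicts the simple trend.
(C) Cl (period 3, group 17) vs Cs (period 6, group 1): the stated order agrees with the simple trend.
(D) He (period 1, group 18) vs Sn (period 5, group 14): the stated order agrees with the simple trend.
The exception is (B): pairing an electron in O's 2p⁴ costs repulsion energy, so O ionizes more easily than half-filled N (2p³).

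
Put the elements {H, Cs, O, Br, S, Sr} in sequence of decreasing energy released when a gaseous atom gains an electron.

H is in period 1, group 1; O is in period 2, group 16; S is in period 3, group 16; Br is in period 4, group 17; Sr is in period 5, group 2; Cs is in period 6, group 1.
Electron affinity generally becomes more exothermic across a period toward the halogens and less exothermic down a group.
These span different periods and groups, so the two trends combine.
Cs > Sr: this pair runs against the simple trend — see the exception note.
H > Cs: H sits above Cs in group 1, so the down-group effect alone puts H higher.
O > H: the two effects oppose for this pair; the across-period effect wins (141 vs 73 kJ/mol).
S > O: this pair runs against the simple trend — see the exception note.
Br > S: period and group pull opposite ways; the across-period shift dominates (325 vs 200 kJ/mol).
Note the exception: Cs has a higher electron affinity than Sr, contrary to the simple trend — adding an electron to Sr (ns²) has to open a new, higher-energy np subshell, which is unfavourable.
Note the exception: S has a higher electron affinity than O, contrary to the simple trend — the compact 2p subshell of O repels the added electron more than S's larger 3p does.
Approximate values (kJ/mol): H 73, O 141, S 200, Br 325, Sr 5, Cs 46.
So from highest to lowest: Br > S > O > H > Cs > Sr.

Br, S, O, H, Cs, Sr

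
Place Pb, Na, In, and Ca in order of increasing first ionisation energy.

Na is in period 3, group 1; Ca is in period 4, group 2; In is in period 5, group 13; Pb is in period 6, group 14.
First ionization energy rises across a period (greater Z_eff holds electrons more tightly) and falls down a group (valence electrons are farther from the nucleus).
A diagonal step moves right (one effect) and down (the opposite effect) at once.
In > Na: period and group pull opposite ways; the across-period shift dominates (558 vs 496 kJ/mol).
Ca > In: the two effects oppose for this pair; the down-group effect wins (590 vs 558 kJ/mol).
Pb > Ca: period and group pull opposite ways; the across-period shift dominates (716 vs 590 kJ/mol).
For reference (kJ/mol): Na 496, Ca 590, In 558, Pb 716.
So from lowest to highest: Na < In < Ca < Pb.

Na < In < Ca < Pb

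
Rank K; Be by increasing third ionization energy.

K < Be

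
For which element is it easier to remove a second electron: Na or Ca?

Ca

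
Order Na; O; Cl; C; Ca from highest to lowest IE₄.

Na, O, Ca, C, Cl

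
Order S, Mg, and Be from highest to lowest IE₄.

Be > Mg > S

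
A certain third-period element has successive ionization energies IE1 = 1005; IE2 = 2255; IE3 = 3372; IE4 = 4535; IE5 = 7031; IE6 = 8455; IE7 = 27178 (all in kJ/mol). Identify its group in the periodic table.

Look for the largest jump between consecutive ionization energies: IE7/IE6 ≈ 3.2, far larger than any earlier ratio.
That jump marks the point where a core electron is being removed. So the atom has 6 valence electrons.
A main-group element with 6 valence electrons is in group 16.

Group 16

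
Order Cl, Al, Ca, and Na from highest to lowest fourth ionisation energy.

Al, Na, Ca, Cl

The fourth ionization energy removes an electron from the +3 ion. For each element: Cl³⁺ still has 4 valence electrons; Al³⁺ is the bare [Ne] core; Ca³⁺ is already 1 electron into the core; Na³⁺ is already 2 electrons into the core.
Pulling an electron out of a noble-gas core costs far more than removing a remaining valence electron, so Ca, Na and Al sit at the high end of IE_4.
Tabulated IE_4 (kJ/mol): Cl 5159, Al 11577, Ca 6491, Na 9543.
So the fourth ionization energies run Cl < Ca < Na < Al.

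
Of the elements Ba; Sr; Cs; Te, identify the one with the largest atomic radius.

Cs

Moving right in a period, electrons are added to the same shell under a stronger nuclear pull, so atoms get smaller; moving down, a new shell is opened and atoms get larger.
Here both period and group differ, so the two effects have to be weighed against each other.
Sr > Te: Sr lies to the left of Te in period 5, so the across-period effect alone puts Sr larger.
Ba > Sr: they share group 2; the group trend gives Ba the larger value.
Cs > Ba: both are in period 6; the period trend gives Cs the larger value.
For reference (pm): Sr 185, Te 136, Cs 232, Ba 196.
The largest atomic radius among these belongs to Cs.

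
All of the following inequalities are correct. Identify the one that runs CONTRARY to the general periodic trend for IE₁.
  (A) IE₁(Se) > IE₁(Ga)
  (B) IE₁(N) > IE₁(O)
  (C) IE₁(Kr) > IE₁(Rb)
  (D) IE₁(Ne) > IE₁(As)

(B)

The general trend: IE₁ increases across a period and decreases down a group.
(A) Se (period 4, group 16) vs Ga (period 4, group 13): the stated order agrees with the simple trend.
(B) N (period 2, group 15) vs O (period 2, group 16): the stated order contradicts the simple trend.
(C) Kr (period 4, group 18) vs Rb (period 5, group 1): the stated order agrees with the simple trend.
(D) Ne (period 2, group 18) vs As (period 4, group 15): the stated order agrees with the simple trend.
The exception is (B): pairing an electron in O's 2p⁴ costs repulsion energy, so O ionizes more easily than half-filled N (2p³).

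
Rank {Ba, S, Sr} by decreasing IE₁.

S > Sr > Ba

Across a period the outer electron is held more tightly (higher IE₁); down a group it sits in a higher shell, more shielded, and comes off more easily.
These span different periods and groups, so the two trends combine.
Sr > Ba: they share group 2; the group trend gives Sr the larger value.
S > Sr: relative to Sr, both the across-period and down-group shifts push S's first ionization energy up.
Tabulated first ionization energy (kJ/mol): S 1000, Sr 550, Ba 503.
So from highest to lowest: S > Sr > Ba.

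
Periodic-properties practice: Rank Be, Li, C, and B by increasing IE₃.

After 2 electrons have been removed, what remains? Be²⁺ is the bare [He] core; Li²⁺ is already 1 electron into the core; C²⁺ still has 2 valence electrons; B²⁺ still has 1 valence electron.
Pulling an electron out of a noble-gas core costs far more than removing a remaining valence electron, so Li and Be sit at the high end of IE_3.
Valence configurations: C²⁺ [He]2s², B²⁺ [He]2s¹.
Tabulated IE_3 (kJ/mol): Be 14849, Li 11815, C 4620, B 3660.
So the third ionization energies run B < C < Li < Be.

B < C < Li < Be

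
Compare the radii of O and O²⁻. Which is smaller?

Forming O²⁻ adds 2 electrons to O. More electron–electron repulsion in the same shell, with unchanged nuclear charge, lets the cloud expand.
An anion is larger than its parent atom: O²⁻ > O.

O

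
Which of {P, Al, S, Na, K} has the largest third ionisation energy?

Na

IE_3 is the cost of taking one more electron from the +2 cation: P²⁺ still has 3 valence electrons; Al²⁺ still has 1 valence electron; S²⁺ still has 4 valence electrons; Na²⁺ is already 1 electron into the core; K²⁺ is already 1 electron into the core.
Core electrons are held far more tightly than valence electrons, so K and Na top the IE_3 order.
Valence configurations: P²⁺ [Ne]3s²3p¹, Al²⁺ [Ne]3s¹, S²⁺ [Ne]3s²3p².
Approximate IE_3 values (kJ/mol): P 2914, Al 2745, S 3357, Na 6910, K 4420.
Hence IE_3: Al < P < S < K < Na.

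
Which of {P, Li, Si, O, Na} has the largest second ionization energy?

Li

Consider each +1 ion: P⁺ still has 4 valence electrons; Li⁺ is the bare [He] core; Si⁺ still has 3 valence electrons; O⁺ still has 5 valence electrons; Na⁺ is the bare [Ne] core.
Breaking into a closed-shell core is much more expensive than removing a leftover valence electron — Na and Li have the largest IE_2 here.
Valence configurations: P⁺ [Ne]3s²3p², Si⁺ [Ne]3s²3p¹, O⁺ [He]2s²2p³.
Tabulated IE_2 (kJ/mol): P 1907, Li 7298, Si 1577, O 3388, Na 4562.
So the second ionization energies run Si < P < O < Na < Li.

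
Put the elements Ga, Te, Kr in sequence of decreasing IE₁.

Kr, Te, Ga

Ga is in period 4, group 13; Kr is in period 4, group 18; Te is in period 5, group 16.
IE₁ increases left→right with effective nuclear charge and decreases top→bottom as the valence shell moves farther out.
These span different periods and groups, so the two trends combine.
Te > Ga: period and group pull opposite ways; the across-period shift dominates (869 vs 579 kJ/mol).
Kr > Te: both effects reinforce here, so Kr is clearly the higher of the two.
Approximate values (kJ/mol): Ga 579, Kr 1351, Te 869.
So from highest to lowest: Kr > Te > Ga.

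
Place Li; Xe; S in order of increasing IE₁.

Li < S < Xe

Li is in period 2, group 1; S is in period 3, group 16; Xe is in period 5, group 18.
First ionization energy rises across a period (greater Z_eff holds electrons more tightly) and falls down a group (valence electrons are farther from the nucleus).
These span different periods and groups, so the two trends combine.
S > Li: the two effects oppose for this pair; the across-period effect wins (1000 vs 520 kJ/mol).
Xe > S: period and group pull opposite ways; the across-period shift dominates (1170 vs 1000 kJ/mol).
For reference (kJ/mol): Li 520, S 1000, Xe 1170.
So from lowest to highest: Li < S < Xe.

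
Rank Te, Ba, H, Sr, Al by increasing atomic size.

H is in period 1, group 1; Al is in period 3, group 13; Sr is in period 5, group 2; Te is in period 5, group 16; Ba is in period 6, group 2.
Radius decreases left→right (rising Z_eff, same n) and increases top→bottom (higher n).
Neither a single period nor a single group — weigh both effects.
Al > H: period and group pull opposite ways; the down-group shift dominates (126 vs 32 pm).
Te > Al: the two effects oppose for this pair; the down-group effect wins (136 vs 126 pm).
Sr > Te: Sr lies to the left of Te in period 5, so the across-period effect alone puts Sr larger.
Ba > Sr: Ba sits below Sr in group 2, so the down-group effect alone puts Ba larger.
For reference (pm): H 32, Al 126, Sr 185, Te 136, Ba 196.
So from smallest to largest: H < Al < Te < Sr < Ba.

H < Al < Te < Sr < Ba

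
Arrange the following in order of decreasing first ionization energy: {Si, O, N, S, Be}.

N, O, S, Be, Si

Be is in period 2, group 2; N is in period 2, group 15; O is in period 2, group 16; Si is in period 3, group 14; S is in period 3, group 16.
First ionization energy rises across a period (greater Z_eff holds electrons more tightly) and falls down a group (valence electrons are farther from the nucleus).
Neither a single period nor a single group — weigh both effects.
Be > Si: the two effects oppose for this pair; the down-group effect wins (900 vs 786 kJ/mol).
S > Be: the two effects oppose for this pair; the across-period effect wins (1000 vs 900 kJ/mol).
O > S: O sits above S in group 16, so the down-group effect alone puts O higher.
N > O: this pair runs against the simple trend — see the exception note.
Note the exception: N has a higher first ionization energy than O, contrary to the simple trend — pairing an electron in O's 2p⁴ costs repulsion energy, so O ionizes more easily than half-filled N (2p³).
Approximate values (kJ/mol): Be 900, N 1402, O 1314, Si 786, S 1000.
So from highest to lowest: N > O > S > Be > Si.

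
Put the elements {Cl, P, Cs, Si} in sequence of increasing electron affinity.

Cs < P < Si < Cl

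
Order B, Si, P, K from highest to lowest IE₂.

K > B > P > Si

After 1 electron has been removed, what remains? B⁺ still has 2 valence electrons; Si⁺ still has 3 valence electrons; P⁺ still has 4 valence electrons; K⁺ is the bare [Ar] core.
Core electrons are held far more tightly than valence electrons, so K tops the IE_2 order.
Valence configurations: B⁺ [He]2s², Si⁺ [Ne]3s²3p¹, P⁺ [Ne]3s²3p².
Tabulated IE_2 (kJ/mol): B 2427, Si 1577, P 1907, K 3052.
Putting it together, IE_2: Si < P < B < K.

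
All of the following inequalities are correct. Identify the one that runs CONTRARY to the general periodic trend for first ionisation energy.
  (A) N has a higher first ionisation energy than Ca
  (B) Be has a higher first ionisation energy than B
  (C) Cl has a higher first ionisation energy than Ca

(B)

The general trend: first ionisation energy increases across a period and decreases down a group.
(A) N (period 2, group 15) vs Ca (period 4, group 2): the stated order agrees with the simple trend.
(B) Be (period 2, group 2) vs B (period 2, group 13): the stated order contradicts the simple trend.
(C) Cl (period 3, group 17) vs Ca (period 4, group 2): the stated order agrees with the simple trend.
The exception is (B): removing B's lone 2p electron is easier than breaking Be's filled 2s².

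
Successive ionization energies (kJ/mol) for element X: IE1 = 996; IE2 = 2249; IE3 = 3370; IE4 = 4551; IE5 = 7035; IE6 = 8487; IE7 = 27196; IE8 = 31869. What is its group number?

Group 16

Look for the largest jump between consecutive ionization energies: IE7/IE6 ≈ 3.2, far larger than any earlier ratio.
That jump marks the point where a core electron is being removed. So the atom has 6 valence electrons.
A main-group element with 6 valence electrons is in group 16.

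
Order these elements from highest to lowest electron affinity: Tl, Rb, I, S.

I, S, Rb, Tl

S is in period 3, group 16; Rb is in period 5, group 1; I is in period 5, group 17; Tl is in period 6, group 13.
Adding an electron releases more energy for atoms nearer the top right (short of the noble gases).
Here both period and group differ, so the two effects have to be weighed against each other.
Rb > Tl: period and group pull opposite ways; the down-group shift dominates (47 vs 19 kJ/mol).
S > Rb: relative to Rb, both the across-period and down-group shifts push S's electron affinity up.
I > S: period and group pull opposite ways; the across-period shift dominates (295 vs 200 kJ/mol).
Approximate values (kJ/mol): S 200, Rb 47, I 295, Tl 19.
So from highest to lowest: I > S > Rb > Tl.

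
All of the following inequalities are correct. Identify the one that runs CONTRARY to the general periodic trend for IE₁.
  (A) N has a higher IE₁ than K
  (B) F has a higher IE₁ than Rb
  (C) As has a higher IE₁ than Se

The general trend: IE₁ increases across a period and decreases down a group.
(A) N (period 2, group 15) vs K (period 4, group 1): the stated order agrees with the simple trend.
(B) F (period 2, group 17) vs Rb (period 5, group 1): the stated order agrees with the simple trend.
(C) As (period 4, group 15) vs Se (period 4, group 16): the stated order contradicts the simple trend.
The exception is (C): Se (4p⁴) ionizes more easily than half-filled As (4p³).

(C)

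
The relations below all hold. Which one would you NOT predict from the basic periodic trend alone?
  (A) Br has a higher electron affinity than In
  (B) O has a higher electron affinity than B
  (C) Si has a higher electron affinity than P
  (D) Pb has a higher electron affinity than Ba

The general trend: electron affinity increases across a period and decreases down a group.
(A) Br (period 4, group 17) vs In (period 5, group 13): the stated order agrees with the simple trend.
(B) O (period 2, group 16) vs B (period 2, group 13): the stated order agrees with the simple trend.
(C) Si (period 3, group 14) vs P (period 3, group 15): the stated order contradicts the simple trend.
(D) Pb (period 6, group 14) vs Ba (period 6, group 2): the stated order agrees with the simple trend.
The exception is (C): adding an electron to P's half-filled 3p³ is unfavourable, so Si (3p²) has the more exothermic EA.

(C)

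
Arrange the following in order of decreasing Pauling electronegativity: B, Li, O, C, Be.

O, C, B, Be, Li

Li is in period 2, group 1; Be is in period 2, group 2; B is in period 2, group 13; C is in period 2, group 14; O is in period 2, group 16.
Electronegativity increases across a period and decreases down a group, tracking effective nuclear charge and atomic size.
All lie in period 2, so electronegativity increases left to right.
So from highest to lowest: O > C > B > Be > Li.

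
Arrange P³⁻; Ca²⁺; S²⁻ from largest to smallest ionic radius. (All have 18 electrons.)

All of these have 18 electrons, so size is governed by nuclear charge alone: the more protons, the stronger the pull on the same electron cloud, and the smaller the ion.
Nuclear charges: Ca²⁺ (Z=20), S²⁻ (Z=16), P³⁻ (Z=15).
Largest to smallest: P³⁻ > S²⁻ > Ca²⁺.

P³⁻ > S²⁻ > Ca²⁺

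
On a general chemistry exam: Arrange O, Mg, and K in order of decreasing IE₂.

Consider each +1 ion: O⁺ still has 5 valence electrons; Mg⁺ still has 1 valence electron; K⁺ is the bare [Ar] core.
Usually core removal costs more than valence removal, but here the competition is close: a tightly held n=2 valence electron can cost more to remove than an n=3 core electron, so the actual values have to decide it.
Valence configurations: O⁺ [He]2s²2p³, Mg⁺ [Ne]3s¹.
Tabulated IE_2 (kJ/mol): O 3388, Mg 1451, K 3052.
Putting it together, IE_2: Mg < K < O.

O, K, Mg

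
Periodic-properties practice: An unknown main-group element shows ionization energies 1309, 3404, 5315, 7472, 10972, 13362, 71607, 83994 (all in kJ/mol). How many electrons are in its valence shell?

6

Look for the largest jump between consecutive ionization energies: IE7/IE6 ≈ 5.4, far larger than any earlier ratio.
That jump marks the point where a core electron is being removed. So the atom has 6 valence electrons.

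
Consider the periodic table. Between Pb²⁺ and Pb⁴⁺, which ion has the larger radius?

Both ions have Z = 82 protons, but Pb⁴⁺ has lost more electrons, so its remaining electrons feel a larger effective nuclear charge per electron and are pulled in more tightly.
Higher positive charge → smaller ion, so Pb²⁺ > Pb⁴⁺.

Pb²⁺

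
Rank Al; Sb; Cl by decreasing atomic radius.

Sb > Al > Cl

Al is in period 3, group 13; Cl is in period 3, group 17; Sb is in period 5, group 15.
Radius decreases left→right (rising Z_eff, same n) and increases top→bottom (higher n).
Here both period and group differ, so the two effects have to be weighed against each other.
Al > Cl: both are in period 3; the period trend gives Al the larger value.
Sb > Al: the two effects oppose for this pair; the down-group effect wins (140 vs 126 pm).
Approximate values (pm): Al 126, Cl 99, Sb 140.
So from largest to smallest: Sb > Al > Cl.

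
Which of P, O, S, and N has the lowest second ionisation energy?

P

After 1 electron has been removed, what remains? P⁺ still has 4 valence electrons; O⁺ still has 5 valence electrons; S⁺ still has 5 valence electrons; N⁺ still has 4 valence electrons.
All are still removing valence electrons, so compare the +1 ions as you would atoms: IE_2 generally rises across a period (higher Z_eff) and falls down a group (larger shell), subject to the usual subshell exceptions.
Valence configurations: P⁺ [Ne]3s²3p², O⁺ [He]2s²2p³, S⁺ [Ne]3s²3p³, N⁺ [He]2s²2p².
Tabulated IE_2 (kJ/mol): P 1907, O 3388, S 2252, N 2856.
Hence IE_2: P < S < N < O.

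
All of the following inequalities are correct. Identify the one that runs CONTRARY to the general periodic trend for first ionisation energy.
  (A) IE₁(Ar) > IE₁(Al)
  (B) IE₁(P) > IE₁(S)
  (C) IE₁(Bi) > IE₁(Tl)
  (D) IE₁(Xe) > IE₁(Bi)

(B)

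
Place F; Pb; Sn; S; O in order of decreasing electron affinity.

O is in period 2, group 16; F is in period 2, group 17; S is in period 3, group 16; Sn is in period 5, group 14; Pb is in period 6, group 14.
Atoms with high Z_eff and room in the valence shell (especially the halogens) have the most exothermic electron affinities.
Neither a single period nor a single group — weigh both effects.
Sn > Pb: Sn sits above Pb in group 14, so the down-group effect alone puts Sn higher.
O > Sn: both effects reinforce here, so O is clearly the higher of the two.
S > O: this pair runs against the simple trend — see the exception note.
F > S: relative to S, both the across-period and down-group shifts push F's electron affinity up.
Note the exception: S has a higher electron affinity than O, contrary to the simple trend — the compact 2p subshell of O repels the added electron more than S's larger 3p does.
Tabulated electron affinity (kJ/mol): O 141, F 328, S 200, Sn 107, Pb 35.
So from highest to lowest: F > S > O > Sn > Pb.

F, S, O, Sn, Pb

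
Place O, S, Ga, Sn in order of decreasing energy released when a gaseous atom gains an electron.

S > O > Sn > Ga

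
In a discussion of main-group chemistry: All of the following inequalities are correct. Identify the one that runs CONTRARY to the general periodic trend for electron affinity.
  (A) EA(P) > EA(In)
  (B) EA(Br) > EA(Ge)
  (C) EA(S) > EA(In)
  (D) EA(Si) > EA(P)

(D)

The general trend: electron affinity increases across a period and decreases down a group.
(A) P (period 3, group 15) vs In (period 5, group 13): the stated order agrees with the simple trend.
(B) Br (period 4, group 17) vs Ge (period 4, group 14): the stated order agrees with the simple trend.
(C) S (period 3, group 16) vs In (period 5, group 13): the stated order agrees with the simple trend.
(D) Si (period 3, group 14) vs P (period 3, group 15): the stated order contradicts the simple trend.
The exception is (D): adding an electron to P's half-filled 3p³ is unfavourable, so Si (3p²) has the more exothermic EA.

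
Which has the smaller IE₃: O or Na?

O

IE_3 is the cost of taking one more electron from the +2 cation: O²⁺ still has 4 valence electrons; Na²⁺ is already 1 electron into the core.
Pulling an electron out of a noble-gas core costs far more than removing a remaining valence electron, so Na sits at the high end of IE_3.
The numbers (kJ/mol): O 5300, Na 6910.
Putting it together, IE_3: O < Na.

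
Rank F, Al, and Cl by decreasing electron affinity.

F is in period 2, group 17; Al is in period 3, group 13; Cl is in period 3, group 17.
Electron affinity generally becomes more exothermic across a period toward the halogens and less exothermic down a group.
Neither a single period nor a single group — weigh both effects.
F > Al: both effects reinforce here, so F is clearly the higher of the two.
Cl > F: this pair runs against the simple trend — see the exception note.
Note the exception: Cl has a higher electron affinity than F, contrary to the simple trend — F's small 2p subshell makes the incoming electron feel strong e⁻–e⁻ repulsion, so Cl actually releases more energy on gaining an electron.
Tabulated electron affinity (kJ/mol): F 328, Al 42, Cl 349.
So from highest to lowest: Cl > F > Al.

Cl, F, Al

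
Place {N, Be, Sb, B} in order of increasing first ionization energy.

B < Sb < Be < N

Be is in period 2, group 2; B is in period 2, group 13; N is in period 2, group 15; Sb is in period 5, group 15.
IE₁ increases left→right with effective nuclear charge and decreases top→bottom as the valence shell moves farther out.
Neither a single period nor a single group — weigh both effects.
Sb > B: the two effects oppose for this pair; the across-period effect wins (831 vs 801 kJ/mol).
Be > Sb: period and group pull opposite ways; the down-group shift dominates (900 vs 831 kJ/mol).
N > Be: N lies to the right of Be in period 2, so the across-period effect alone puts N higher.
Note the exception: Be has a higher first ionization energy than B, contrary to the simple trend — removing B's lone 2p electron is easier than breaking Be's filled 2s².
Tabulated first ionization energy (kJ/mol): Be 900, B 801, N 1402, Sb 831.
So from lowest to highest: B < Sb < Be < N.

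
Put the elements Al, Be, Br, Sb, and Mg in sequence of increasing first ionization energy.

Al, Mg, Sb, Be, Br

IE₁ increases left→right with effective nuclear charge and decreases top→bottom as the valence shell moves farther out.
These span different periods and groups, so the two trends combine.
Mg > Al: this pair runs against the simple trend — see the exception note.
Sb > Mg: period and group pull opposite ways; the across-period shift dominates (831 vs 738 kJ/mol).
Be > Sb: period and group pull opposite ways; the down-group shift dominates (900 vs 831 kJ/mol).
Br > Be: period and group pull opposite ways; the across-period shift dominates (1140 vs 900 kJ/mol).
Note the exception: Mg has a higher first ionization energy than Al, contrary to the simple trend — Al's single 3p electron is easier to remove than one from Mg's filled 3s².
For reference (kJ/mol): Be 900, Mg 738, Al 578, Br 1140, Sb 831.
So from lowest to highest: Al < Mg < Sb < Be < Br.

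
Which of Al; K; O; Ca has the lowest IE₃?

After 2 electrons have been removed, what remains? Al²⁺ still has 1 valence electron; K²⁺ is already 1 electron into the core; O²⁺ still has 4 valence electrons; Ca²⁺ is the bare [Ar] core.
Usually core removal costs more than valence removal, but here the competition is close: a tightly held n=2 valence electron can cost more to remove than an n=3 core electron, so the actual values have to decide it.
Valence configurations: Al²⁺ [Ne]3s¹, O²⁺ [He]2s²2p².
The numbers (kJ/mol): Al 2745, K 4420, O 5300, Ca 4912.
Overall IE_3 order: Al < K < Ca < O.

Al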